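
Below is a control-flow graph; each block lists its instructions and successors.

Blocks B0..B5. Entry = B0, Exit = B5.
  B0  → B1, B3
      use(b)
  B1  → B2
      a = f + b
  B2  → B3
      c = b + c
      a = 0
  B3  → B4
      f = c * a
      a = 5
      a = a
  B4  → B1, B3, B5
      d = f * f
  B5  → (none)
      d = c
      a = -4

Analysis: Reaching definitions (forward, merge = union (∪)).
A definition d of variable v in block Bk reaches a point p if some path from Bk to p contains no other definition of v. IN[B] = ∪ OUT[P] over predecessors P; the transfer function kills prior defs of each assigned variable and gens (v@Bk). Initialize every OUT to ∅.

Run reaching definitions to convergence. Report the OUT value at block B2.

Answer: {a@B2, c@B2, d@B4, f@B3}

Working:
Fixpoint table:
  B0:   IN={}   OUT={}
  B1:   IN={a@B3, c@B2, d@B4, f@B3}   OUT={a@B1, c@B2, d@B4, f@B3}
  B2:   IN={a@B1, c@B2, d@B4, f@B3}   OUT={a@B2, c@B2, d@B4, f@B3}
  B3:   IN={a@B2, a@B3, c@B2, d@B4, f@B3}   OUT={a@B3, c@B2, d@B4, f@B3}
  B4:   IN={a@B3, c@B2, d@B4, f@B3}   OUT={a@B3, c@B2, d@B4, f@B3}
  B5:   IN={a@B3, c@B2, d@B4, f@B3}   OUT={a@B5, c@B2, d@B5, f@B3}

Merge at B2: IN[B2] = OUT[B1] = {a@B1, c@B2, d@B4, f@B3}
Applying B2's transfer function to that IN value gives OUT[B2] (row B2 above).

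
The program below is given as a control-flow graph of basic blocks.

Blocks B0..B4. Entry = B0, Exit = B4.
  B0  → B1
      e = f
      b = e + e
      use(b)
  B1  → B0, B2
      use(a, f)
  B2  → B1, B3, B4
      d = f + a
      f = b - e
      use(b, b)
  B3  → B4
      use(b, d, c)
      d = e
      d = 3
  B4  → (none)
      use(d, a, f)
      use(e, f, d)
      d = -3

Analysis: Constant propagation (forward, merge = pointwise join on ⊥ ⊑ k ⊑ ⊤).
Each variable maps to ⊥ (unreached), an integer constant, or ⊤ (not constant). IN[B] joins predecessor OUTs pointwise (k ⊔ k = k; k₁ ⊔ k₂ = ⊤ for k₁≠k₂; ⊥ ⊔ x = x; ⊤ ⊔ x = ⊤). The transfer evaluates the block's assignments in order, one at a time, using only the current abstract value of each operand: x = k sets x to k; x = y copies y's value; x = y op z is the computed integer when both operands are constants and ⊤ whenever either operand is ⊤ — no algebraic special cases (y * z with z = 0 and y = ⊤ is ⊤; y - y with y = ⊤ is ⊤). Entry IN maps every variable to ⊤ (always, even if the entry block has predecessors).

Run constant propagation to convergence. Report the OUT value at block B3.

Answer: {a: ⊤, b: ⊤, c: ⊤, d: 3, e: ⊤, f: ⊤}

Working:
Per-block solution:
  B0: | IN=(all ⊤) | OUT=(all ⊤)
  B1: | IN=(all ⊤) | OUT=(all ⊤)
  B2: | IN=(all ⊤) | OUT=(all ⊤)
  B3: | IN=(all ⊤) | OUT={d:3; rest ⊤}
  B4: | IN=(all ⊤) | OUT={d:-3; rest ⊤}

Merge at B3: IN[B3] = OUT[B2] = {a: ⊤, b: ⊤, c: ⊤, d: ⊤, e: ⊤, f: ⊤}
Applying B3's transfer function to that IN value gives OUT[B3] (row B3 above).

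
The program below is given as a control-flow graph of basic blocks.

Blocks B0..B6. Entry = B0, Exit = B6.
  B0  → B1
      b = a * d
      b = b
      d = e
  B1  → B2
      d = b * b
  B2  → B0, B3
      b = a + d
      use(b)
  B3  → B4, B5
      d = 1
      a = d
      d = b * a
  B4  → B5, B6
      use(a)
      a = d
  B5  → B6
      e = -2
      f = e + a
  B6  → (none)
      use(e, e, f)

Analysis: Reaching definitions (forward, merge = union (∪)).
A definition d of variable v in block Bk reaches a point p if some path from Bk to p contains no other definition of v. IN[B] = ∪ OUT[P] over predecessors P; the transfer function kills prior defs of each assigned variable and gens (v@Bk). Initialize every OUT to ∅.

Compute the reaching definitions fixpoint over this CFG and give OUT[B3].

Converged values:
  B0:  IN={b@B2, d@B1}  OUT={b@B0, d@B0}
  B1:  IN={b@B0, d@B0}  OUT={b@B0, d@B1}
  B2:  IN={b@B0, d@B1}  OUT={b@B2, d@B1}
  B3:  IN={b@B2, d@B1}  OUT={a@B3, b@B2, d@B3}
  B4:  IN={a@B3, b@B2, d@B3}  OUT={a@B4, b@B2, d@B3}
  B5:  IN={a@B3, a@B4, b@B2, d@B3}  OUT={a@B3, a@B4, b@B2, d@B3, e@B5, f@B5}
  B6:  IN={a@B3, a@B4, b@B2, d@B3, e@B5, f@B5}  OUT={a@B3, a@B4, b@B2, d@B3, e@B5, f@B5}

Merge at B3: IN[B3] = OUT[B2] = {b@B2, d@B1}
Applying B3's transfer function to that IN value gives OUT[B3] (row B3 above).

Answer: {a@B3, b@B2, d@B3}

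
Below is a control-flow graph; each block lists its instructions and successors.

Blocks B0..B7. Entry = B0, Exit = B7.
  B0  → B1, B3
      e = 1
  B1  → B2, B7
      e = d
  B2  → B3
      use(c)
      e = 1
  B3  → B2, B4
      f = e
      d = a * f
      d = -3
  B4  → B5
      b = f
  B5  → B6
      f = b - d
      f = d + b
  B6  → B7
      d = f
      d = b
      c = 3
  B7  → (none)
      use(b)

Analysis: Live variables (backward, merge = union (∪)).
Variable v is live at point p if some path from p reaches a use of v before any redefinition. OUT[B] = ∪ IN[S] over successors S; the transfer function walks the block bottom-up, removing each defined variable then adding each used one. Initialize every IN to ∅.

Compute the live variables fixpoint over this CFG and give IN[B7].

Per-block solution:
  B0:   IN={a, b, c, d}   OUT={a, b, c, d, e}
  B1:   IN={a, b, c, d}   OUT={a, b, c}
  B2:   IN={a, c}   OUT={a, c, e}
  B3:   IN={a, c, e}   OUT={a, c, d, f}
  B4:   IN={d, f}   OUT={b, d}
  B5:   IN={b, d}   OUT={b, f}
  B6:   IN={b, f}   OUT={b}
  B7:   IN={b}   OUT={}

B7 is the boundary node: OUT[B7] = {}
Applying B7's transfer function to that OUT value gives IN[B7] (row B7 above).

Answer: {b}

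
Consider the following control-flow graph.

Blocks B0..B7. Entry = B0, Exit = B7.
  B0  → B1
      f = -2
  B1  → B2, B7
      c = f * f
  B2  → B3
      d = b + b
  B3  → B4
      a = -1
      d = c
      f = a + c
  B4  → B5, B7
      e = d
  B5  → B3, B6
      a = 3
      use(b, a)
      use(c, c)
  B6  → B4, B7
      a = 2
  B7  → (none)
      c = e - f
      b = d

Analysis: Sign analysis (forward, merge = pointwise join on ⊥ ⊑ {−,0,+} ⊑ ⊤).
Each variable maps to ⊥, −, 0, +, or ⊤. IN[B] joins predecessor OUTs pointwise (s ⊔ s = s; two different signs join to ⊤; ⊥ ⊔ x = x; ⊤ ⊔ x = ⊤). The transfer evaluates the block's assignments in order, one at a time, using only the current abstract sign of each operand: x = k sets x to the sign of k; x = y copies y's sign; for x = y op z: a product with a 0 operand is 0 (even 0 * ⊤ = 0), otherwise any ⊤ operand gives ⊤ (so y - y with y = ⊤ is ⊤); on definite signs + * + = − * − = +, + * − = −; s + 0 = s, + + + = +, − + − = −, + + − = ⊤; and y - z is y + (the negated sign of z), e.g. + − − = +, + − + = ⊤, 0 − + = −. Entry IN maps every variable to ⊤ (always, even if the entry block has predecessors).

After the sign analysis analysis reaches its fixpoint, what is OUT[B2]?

Answer: {a: ⊤, b: ⊤, c: +, d: ⊤, e: ⊤, f: -}

Derivation:
Per-block solution:
  B0:  IN=(all ⊤)  OUT={f:-; rest ⊤}
  B1:  IN={f:-; rest ⊤}  OUT={c:+, f:-; rest ⊤}
  B2:  IN={c:+, f:-; rest ⊤}  OUT={c:+, f:-; rest ⊤}
  B3:  IN={c:+; rest ⊤}  OUT={a:-, c:+, d:+; rest ⊤}
  B4:  IN={c:+, d:+; rest ⊤}  OUT={c:+, d:+, e:+; rest ⊤}
  B5:  IN={c:+, d:+, e:+; rest ⊤}  OUT={a:+, c:+, d:+, e:+; rest ⊤}
  B6:  IN={a:+, c:+, d:+, e:+; rest ⊤}  OUT={a:+, c:+, d:+, e:+; rest ⊤}
  B7:  IN={c:+; rest ⊤}  OUT=(all ⊤)

Merge at B2: IN[B2] = OUT[B1] = {a: ⊤, b: ⊤, c: +, d: ⊤, e: ⊤, f: -}
Applying B2's transfer function to that IN value gives OUT[B2] (row B2 above).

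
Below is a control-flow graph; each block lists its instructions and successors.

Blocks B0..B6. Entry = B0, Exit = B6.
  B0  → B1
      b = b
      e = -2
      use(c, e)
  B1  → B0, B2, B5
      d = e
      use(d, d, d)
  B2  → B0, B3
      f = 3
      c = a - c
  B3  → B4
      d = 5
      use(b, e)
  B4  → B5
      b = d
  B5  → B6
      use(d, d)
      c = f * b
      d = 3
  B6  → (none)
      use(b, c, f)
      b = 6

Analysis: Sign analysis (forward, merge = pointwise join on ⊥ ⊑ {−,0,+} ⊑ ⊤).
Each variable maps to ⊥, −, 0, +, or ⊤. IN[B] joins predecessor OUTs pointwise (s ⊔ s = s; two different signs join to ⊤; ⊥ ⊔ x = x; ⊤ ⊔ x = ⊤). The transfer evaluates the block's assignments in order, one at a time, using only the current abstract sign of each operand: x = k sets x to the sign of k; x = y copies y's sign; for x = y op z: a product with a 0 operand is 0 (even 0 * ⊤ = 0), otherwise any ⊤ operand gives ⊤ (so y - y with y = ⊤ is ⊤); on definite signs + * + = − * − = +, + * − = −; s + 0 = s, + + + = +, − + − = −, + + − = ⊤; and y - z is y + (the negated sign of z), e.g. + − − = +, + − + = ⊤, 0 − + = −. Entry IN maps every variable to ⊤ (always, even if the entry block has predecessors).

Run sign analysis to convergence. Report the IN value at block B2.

Answer: {a: ⊤, b: ⊤, c: ⊤, d: -, e: -, f: ⊤}

Derivation:
Fixpoint table:
  B0: | IN=(all ⊤) | OUT={e:-; rest ⊤}
  B1: | IN={e:-; rest ⊤} | OUT={d:-, e:-; rest ⊤}
  B2: | IN={d:-, e:-; rest ⊤} | OUT={d:-, e:-, f:+; rest ⊤}
  B3: | IN={d:-, e:-, f:+; rest ⊤} | OUT={d:+, e:-, f:+; rest ⊤}
  B4: | IN={d:+, e:-, f:+; rest ⊤} | OUT={b:+, d:+, e:-, f:+; rest ⊤}
  B5: | IN={e:-; rest ⊤} | OUT={d:+, e:-; rest ⊤}
  B6: | IN={d:+, e:-; rest ⊤} | OUT={b:+, d:+, e:-; rest ⊤}

Merge at B2: IN[B2] = OUT[B1] = {a: ⊤, b: ⊤, c: ⊤, d: -, e: -, f: ⊤}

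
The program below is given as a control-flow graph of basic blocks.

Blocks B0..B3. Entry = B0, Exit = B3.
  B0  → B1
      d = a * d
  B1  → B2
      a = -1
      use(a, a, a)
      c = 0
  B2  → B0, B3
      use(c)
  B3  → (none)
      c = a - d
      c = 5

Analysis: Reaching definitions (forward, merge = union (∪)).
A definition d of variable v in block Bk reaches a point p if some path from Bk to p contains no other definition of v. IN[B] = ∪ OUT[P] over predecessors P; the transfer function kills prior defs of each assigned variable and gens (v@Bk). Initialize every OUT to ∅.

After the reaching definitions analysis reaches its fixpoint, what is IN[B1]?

Answer: {a@B1, c@B1, d@B0}

Derivation:
Fixpoint table:
  B0:  IN={a@B1, c@B1, d@B0}  OUT={a@B1, c@B1, d@B0}
  B1:  IN={a@B1, c@B1, d@B0}  OUT={a@B1, c@B1, d@B0}
  B2:  IN={a@B1, c@B1, d@B0}  OUT={a@B1, c@B1, d@B0}
  B3:  IN={a@B1, c@B1, d@B0}  OUT={a@B1, c@B3, d@B0}

Merge at B1: IN[B1] = OUT[B0] = {a@B1, c@B1, d@B0}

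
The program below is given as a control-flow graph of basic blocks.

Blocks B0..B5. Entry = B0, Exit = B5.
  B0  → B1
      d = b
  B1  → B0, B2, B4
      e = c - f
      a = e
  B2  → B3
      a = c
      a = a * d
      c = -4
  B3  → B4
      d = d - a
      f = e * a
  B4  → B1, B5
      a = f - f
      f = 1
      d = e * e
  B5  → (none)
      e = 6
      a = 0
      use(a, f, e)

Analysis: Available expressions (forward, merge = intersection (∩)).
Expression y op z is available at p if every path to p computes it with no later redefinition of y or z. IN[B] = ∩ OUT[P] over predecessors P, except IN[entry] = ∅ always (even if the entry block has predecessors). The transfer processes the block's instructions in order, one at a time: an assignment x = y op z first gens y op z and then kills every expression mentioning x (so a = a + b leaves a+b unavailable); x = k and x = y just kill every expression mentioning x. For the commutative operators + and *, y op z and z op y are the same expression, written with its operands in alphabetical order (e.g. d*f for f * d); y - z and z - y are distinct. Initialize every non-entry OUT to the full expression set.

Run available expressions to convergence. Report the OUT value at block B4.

Answer: {e*e}

Trace:
Converged values:
  B0:   IN={}   OUT={}
  B1:   IN={}   OUT={c-f}
  B2:   IN={c-f}   OUT={}
  B3:   IN={}   OUT={a*e}
  B4:   IN={}   OUT={e*e}
  B5:   IN={e*e}   OUT={}

Merge at B4: IN[B4] = OUT[B1] ∩ OUT[B3] = {}
Applying B4's transfer function to that IN value gives OUT[B4] (row B4 above).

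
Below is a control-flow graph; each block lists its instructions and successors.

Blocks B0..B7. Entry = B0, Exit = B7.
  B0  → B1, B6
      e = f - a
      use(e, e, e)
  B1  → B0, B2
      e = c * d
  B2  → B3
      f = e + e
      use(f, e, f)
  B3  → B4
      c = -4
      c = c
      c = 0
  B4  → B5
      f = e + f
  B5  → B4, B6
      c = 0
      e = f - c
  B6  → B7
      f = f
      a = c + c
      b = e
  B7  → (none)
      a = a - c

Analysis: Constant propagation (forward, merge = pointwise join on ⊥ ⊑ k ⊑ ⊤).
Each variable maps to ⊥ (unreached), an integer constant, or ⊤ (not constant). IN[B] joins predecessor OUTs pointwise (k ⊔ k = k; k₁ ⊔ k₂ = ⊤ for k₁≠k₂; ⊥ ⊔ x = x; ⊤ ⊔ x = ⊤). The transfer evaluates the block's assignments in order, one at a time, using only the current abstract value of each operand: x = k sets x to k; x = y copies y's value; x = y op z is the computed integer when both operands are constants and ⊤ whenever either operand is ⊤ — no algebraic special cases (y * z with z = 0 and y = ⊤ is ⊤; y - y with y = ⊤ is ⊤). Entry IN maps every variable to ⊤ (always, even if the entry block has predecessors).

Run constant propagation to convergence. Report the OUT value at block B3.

Answer: {a: ⊤, b: ⊤, c: 0, d: ⊤, e: ⊤, f: ⊤}

Working:
Converged values:
  B0:  IN=(all ⊤)  OUT=(all ⊤)
  B1:  IN=(all ⊤)  OUT=(all ⊤)
  B2:  IN=(all ⊤)  OUT=(all ⊤)
  B3:  IN=(all ⊤)  OUT={c:0; rest ⊤}
  B4:  IN={c:0; rest ⊤}  OUT={c:0; rest ⊤}
  B5:  IN={c:0; rest ⊤}  OUT={c:0; rest ⊤}
  B6:  IN=(all ⊤)  OUT=(all ⊤)
  B7:  IN=(all ⊤)  OUT=(all ⊤)

Merge at B3: IN[B3] = OUT[B2] = {a: ⊤, b: ⊤, c: ⊤, d: ⊤, e: ⊤, f: ⊤}
Applying B3's transfer function to that IN value gives OUT[B3] (row B3 above).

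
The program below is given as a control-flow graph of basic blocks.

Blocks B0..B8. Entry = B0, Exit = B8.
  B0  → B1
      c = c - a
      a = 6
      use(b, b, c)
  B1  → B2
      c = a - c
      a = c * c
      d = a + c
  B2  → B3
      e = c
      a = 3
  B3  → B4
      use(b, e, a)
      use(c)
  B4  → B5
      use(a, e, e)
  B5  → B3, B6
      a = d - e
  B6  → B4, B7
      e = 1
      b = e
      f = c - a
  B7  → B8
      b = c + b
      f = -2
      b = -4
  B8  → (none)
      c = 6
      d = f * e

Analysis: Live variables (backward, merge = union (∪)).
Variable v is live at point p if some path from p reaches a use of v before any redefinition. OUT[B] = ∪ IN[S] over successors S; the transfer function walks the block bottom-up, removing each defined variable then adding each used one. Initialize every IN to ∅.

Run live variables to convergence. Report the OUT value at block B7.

Answer: {e, f}

Trace:
Per-block solution:
  B0:   IN={a, b, c}   OUT={a, b, c}
  B1:   IN={a, b, c}   OUT={b, c, d}
  B2:   IN={b, c, d}   OUT={a, b, c, d, e}
  B3:   IN={a, b, c, d, e}   OUT={a, b, c, d, e}
  B4:   IN={a, b, c, d, e}   OUT={b, c, d, e}
  B5:   IN={b, c, d, e}   OUT={a, b, c, d, e}
  B6:   IN={a, c, d}   OUT={a, b, c, d, e}
  B7:   IN={b, c, e}   OUT={e, f}
  B8:   IN={e, f}   OUT={}

Merge at B7: OUT[B7] = IN[B8] = {e, f}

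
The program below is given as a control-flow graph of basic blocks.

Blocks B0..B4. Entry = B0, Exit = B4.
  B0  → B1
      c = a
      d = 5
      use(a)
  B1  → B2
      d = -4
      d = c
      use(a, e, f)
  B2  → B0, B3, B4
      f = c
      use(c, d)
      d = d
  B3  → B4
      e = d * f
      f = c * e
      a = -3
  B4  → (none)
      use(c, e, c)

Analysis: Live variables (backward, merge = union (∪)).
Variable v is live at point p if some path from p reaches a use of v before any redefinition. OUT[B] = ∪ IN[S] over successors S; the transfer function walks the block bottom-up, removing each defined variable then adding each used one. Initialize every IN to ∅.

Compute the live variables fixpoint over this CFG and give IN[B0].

Answer: {a, e, f}

Derivation:
Per-block solution:
  B0:   IN={a, e, f}   OUT={a, c, e, f}
  B1:   IN={a, c, e, f}   OUT={a, c, d, e}
  B2:   IN={a, c, d, e}   OUT={a, c, d, e, f}
  B3:   IN={c, d, f}   OUT={c, e}
  B4:   IN={c, e}   OUT={}

Merge at B0: OUT[B0] = IN[B1] = {a, c, e, f}
Applying B0's transfer function to that OUT value gives IN[B0] (row B0 above).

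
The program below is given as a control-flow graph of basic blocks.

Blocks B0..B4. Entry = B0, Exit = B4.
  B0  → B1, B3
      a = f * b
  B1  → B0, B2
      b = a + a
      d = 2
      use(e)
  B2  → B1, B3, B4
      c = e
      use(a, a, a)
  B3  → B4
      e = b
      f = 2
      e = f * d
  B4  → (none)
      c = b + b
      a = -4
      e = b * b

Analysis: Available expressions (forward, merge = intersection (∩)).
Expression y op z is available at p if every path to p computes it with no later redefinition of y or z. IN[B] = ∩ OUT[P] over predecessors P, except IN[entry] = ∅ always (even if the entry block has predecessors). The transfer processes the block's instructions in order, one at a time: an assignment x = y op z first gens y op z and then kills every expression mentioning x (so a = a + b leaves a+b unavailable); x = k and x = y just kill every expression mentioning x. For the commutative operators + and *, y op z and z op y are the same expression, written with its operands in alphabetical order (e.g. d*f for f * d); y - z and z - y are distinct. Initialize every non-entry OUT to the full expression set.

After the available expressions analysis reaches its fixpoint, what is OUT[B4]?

Per-block solution:
  B0:  IN={}  OUT={b*f}
  B1:  IN={}  OUT={a+a}
  B2:  IN={a+a}  OUT={a+a}
  B3:  IN={}  OUT={d*f}
  B4:  IN={}  OUT={b*b, b+b}

Merge at B4: IN[B4] = OUT[B2] ∩ OUT[B3] = {}
Applying B4's transfer function to that IN value gives OUT[B4] (row B4 above).

Answer: {b*b, b+b}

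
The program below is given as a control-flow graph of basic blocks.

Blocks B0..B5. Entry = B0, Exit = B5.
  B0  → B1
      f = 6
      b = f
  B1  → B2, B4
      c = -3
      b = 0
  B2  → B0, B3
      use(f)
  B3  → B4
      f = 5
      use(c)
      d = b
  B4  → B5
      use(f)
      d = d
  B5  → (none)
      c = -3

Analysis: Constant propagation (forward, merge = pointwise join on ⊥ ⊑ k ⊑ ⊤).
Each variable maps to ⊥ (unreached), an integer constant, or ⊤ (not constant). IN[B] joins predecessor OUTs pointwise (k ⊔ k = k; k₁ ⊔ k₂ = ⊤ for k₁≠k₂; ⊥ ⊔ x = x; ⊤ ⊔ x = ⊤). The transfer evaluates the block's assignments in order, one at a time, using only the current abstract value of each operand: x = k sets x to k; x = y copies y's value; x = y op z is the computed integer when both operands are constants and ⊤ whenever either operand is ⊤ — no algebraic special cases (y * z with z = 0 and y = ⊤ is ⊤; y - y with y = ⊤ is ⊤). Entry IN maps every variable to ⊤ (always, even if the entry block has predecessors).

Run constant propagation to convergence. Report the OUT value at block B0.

Answer: {a: ⊤, b: 6, c: ⊤, d: ⊤, e: ⊤, f: 6}

Trace:
Converged values:
  B0: | IN=(all ⊤) | OUT={b:6, f:6; rest ⊤}
  B1: | IN={b:6, f:6; rest ⊤} | OUT={b:0, c:-3, f:6; rest ⊤}
  B2: | IN={b:0, c:-3, f:6; rest ⊤} | OUT={b:0, c:-3, f:6; rest ⊤}
  B3: | IN={b:0, c:-3, f:6; rest ⊤} | OUT={b:0, c:-3, d:0, f:5; rest ⊤}
  B4: | IN={b:0, c:-3; rest ⊤} | OUT={b:0, c:-3; rest ⊤}
  B5: | IN={b:0, c:-3; rest ⊤} | OUT={b:0, c:-3; rest ⊤}

Merge at B0 (entry node, so the boundary value (all ⊤) is joined with the incoming edge(s)): IN[B0] = (all ⊤) ⊔ OUT[B2] = {a: ⊤, b: ⊤, c: ⊤, d: ⊤, e: ⊤, f: ⊤}
Applying B0's transfer function to that IN value gives OUT[B0] (row B0 above).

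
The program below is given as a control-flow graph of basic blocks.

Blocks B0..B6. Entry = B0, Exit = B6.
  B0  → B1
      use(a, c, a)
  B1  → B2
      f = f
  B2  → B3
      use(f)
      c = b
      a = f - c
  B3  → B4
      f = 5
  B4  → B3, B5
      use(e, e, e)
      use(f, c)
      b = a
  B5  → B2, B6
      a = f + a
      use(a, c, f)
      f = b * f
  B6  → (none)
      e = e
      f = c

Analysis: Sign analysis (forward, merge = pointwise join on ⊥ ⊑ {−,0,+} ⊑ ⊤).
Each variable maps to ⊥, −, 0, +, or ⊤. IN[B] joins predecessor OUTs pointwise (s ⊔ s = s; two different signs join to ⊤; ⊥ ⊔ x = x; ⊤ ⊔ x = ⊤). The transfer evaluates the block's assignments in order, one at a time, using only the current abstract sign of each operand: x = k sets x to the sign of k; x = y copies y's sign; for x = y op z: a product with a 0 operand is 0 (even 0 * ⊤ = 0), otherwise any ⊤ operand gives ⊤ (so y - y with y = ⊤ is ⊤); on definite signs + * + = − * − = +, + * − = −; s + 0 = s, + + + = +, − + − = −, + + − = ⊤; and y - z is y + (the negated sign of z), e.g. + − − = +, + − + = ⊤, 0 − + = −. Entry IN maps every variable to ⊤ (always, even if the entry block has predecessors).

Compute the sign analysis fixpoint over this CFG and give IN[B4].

Per-block solution:
  B0: | IN=(all ⊤) | OUT=(all ⊤)
  B1: | IN=(all ⊤) | OUT=(all ⊤)
  B2: | IN=(all ⊤) | OUT=(all ⊤)
  B3: | IN=(all ⊤) | OUT={f:+; rest ⊤}
  B4: | IN={f:+; rest ⊤} | OUT={f:+; rest ⊤}
  B5: | IN={f:+; rest ⊤} | OUT=(all ⊤)
  B6: | IN=(all ⊤) | OUT=(all ⊤)

Merge at B4: IN[B4] = OUT[B3] = {a: ⊤, b: ⊤, c: ⊤, d: ⊤, e: ⊤, f: +}

Answer: {a: ⊤, b: ⊤, c: ⊤, d: ⊤, e: ⊤, f: +}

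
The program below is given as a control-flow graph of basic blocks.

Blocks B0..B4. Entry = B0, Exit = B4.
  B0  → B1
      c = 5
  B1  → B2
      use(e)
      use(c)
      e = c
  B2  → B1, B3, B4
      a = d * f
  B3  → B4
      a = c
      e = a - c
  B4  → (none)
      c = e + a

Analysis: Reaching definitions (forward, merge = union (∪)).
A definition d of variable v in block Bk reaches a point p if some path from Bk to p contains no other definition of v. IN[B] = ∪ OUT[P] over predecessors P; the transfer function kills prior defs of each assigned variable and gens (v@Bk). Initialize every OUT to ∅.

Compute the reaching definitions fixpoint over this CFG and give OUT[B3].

Answer: {a@B3, c@B0, e@B3}

Trace:
Converged values:
  B0:   IN={}   OUT={c@B0}
  B1:   IN={a@B2, c@B0, e@B1}   OUT={a@B2, c@B0, e@B1}
  B2:   IN={a@B2, c@B0, e@B1}   OUT={a@B2, c@B0, e@B1}
  B3:   IN={a@B2, c@B0, e@B1}   OUT={a@B3, c@B0, e@B3}
  B4:   IN={a@B2, a@B3, c@B0, e@B1, e@B3}   OUT={a@B2, a@B3, c@B4, e@B1, e@B3}

Merge at B3: IN[B3] = OUT[B2] = {a@B2, c@B0, e@B1}
Applying B3's transfer function to that IN value gives OUT[B3] (row B3 above).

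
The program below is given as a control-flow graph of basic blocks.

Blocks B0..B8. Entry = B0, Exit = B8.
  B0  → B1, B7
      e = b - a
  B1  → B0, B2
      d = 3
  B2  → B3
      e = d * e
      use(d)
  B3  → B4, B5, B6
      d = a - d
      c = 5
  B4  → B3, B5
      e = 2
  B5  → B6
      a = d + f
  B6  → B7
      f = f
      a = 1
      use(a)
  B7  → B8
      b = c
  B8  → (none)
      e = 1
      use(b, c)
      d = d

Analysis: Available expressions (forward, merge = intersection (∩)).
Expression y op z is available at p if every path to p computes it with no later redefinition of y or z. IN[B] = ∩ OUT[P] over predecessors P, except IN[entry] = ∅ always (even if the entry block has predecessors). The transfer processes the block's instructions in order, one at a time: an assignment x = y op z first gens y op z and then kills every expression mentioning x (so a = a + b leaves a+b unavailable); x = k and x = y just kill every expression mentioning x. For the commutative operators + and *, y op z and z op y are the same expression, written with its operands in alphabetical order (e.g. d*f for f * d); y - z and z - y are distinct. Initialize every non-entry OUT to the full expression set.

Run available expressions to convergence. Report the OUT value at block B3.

Answer: {b-a}

Working:
Fixpoint table:
  B0:  IN={}  OUT={b-a}
  B1:  IN={b-a}  OUT={b-a}
  B2:  IN={b-a}  OUT={b-a}
  B3:  IN={b-a}  OUT={b-a}
  B4:  IN={b-a}  OUT={b-a}
  B5:  IN={b-a}  OUT={d+f}
  B6:  IN={}  OUT={}
  B7:  IN={}  OUT={}
  B8:  IN={}  OUT={}

Merge at B3: IN[B3] = OUT[B2] ∩ OUT[B4] = {b-a}
Applying B3's transfer function to that IN value gives OUT[B3] (row B3 above).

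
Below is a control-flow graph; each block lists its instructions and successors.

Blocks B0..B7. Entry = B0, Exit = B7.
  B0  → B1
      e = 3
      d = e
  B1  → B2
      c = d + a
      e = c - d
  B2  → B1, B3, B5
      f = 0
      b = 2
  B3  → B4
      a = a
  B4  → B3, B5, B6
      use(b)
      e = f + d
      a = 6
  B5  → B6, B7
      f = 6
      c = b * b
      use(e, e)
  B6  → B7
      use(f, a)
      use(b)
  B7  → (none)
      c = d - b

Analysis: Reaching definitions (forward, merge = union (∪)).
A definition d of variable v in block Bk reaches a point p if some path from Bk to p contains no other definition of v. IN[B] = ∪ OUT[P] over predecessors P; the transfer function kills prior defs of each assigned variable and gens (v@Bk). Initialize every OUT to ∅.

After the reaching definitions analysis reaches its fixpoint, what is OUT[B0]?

Converged values:
  B0:   IN={}   OUT={d@B0, e@B0}
  B1:   IN={b@B2, c@B1, d@B0, e@B0, e@B1, f@B2}   OUT={b@B2, c@B1, d@B0, e@B1, f@B2}
  B2:   IN={b@B2, c@B1, d@B0, e@B1, f@B2}   OUT={b@B2, c@B1, d@B0, e@B1, f@B2}
  B3:   IN={a@B4, b@B2, c@B1, d@B0, e@B1, e@B4, f@B2}   OUT={a@B3, b@B2, c@B1, d@B0, e@B1, e@B4, f@B2}
  B4:   IN={a@B3, b@B2, c@B1, d@B0, e@B1, e@B4, f@B2}   OUT={a@B4, b@B2, c@B1, d@B0, e@B4, f@B2}
  B5:   IN={a@B4, b@B2, c@B1, d@B0, e@B1, e@B4, f@B2}   OUT={a@B4, b@B2, c@B5, d@B0, e@B1, e@B4, f@B5}
  B6:   IN={a@B4, b@B2, c@B1, c@B5, d@B0, e@B1, e@B4, f@B2, f@B5}   OUT={a@B4, b@B2, c@B1, c@B5, d@B0, e@B1, e@B4, f@B2, f@B5}
  B7:   IN={a@B4, b@B2, c@B1, c@B5, d@B0, e@B1, e@B4, f@B2, f@B5}   OUT={a@B4, b@B2, c@B7, d@B0, e@B1, e@B4, f@B2, f@B5}

B0 is the boundary node: IN[B0] = {}
Applying B0's transfer function to that IN value gives OUT[B0] (row B0 above).

Answer: {d@B0, e@B0}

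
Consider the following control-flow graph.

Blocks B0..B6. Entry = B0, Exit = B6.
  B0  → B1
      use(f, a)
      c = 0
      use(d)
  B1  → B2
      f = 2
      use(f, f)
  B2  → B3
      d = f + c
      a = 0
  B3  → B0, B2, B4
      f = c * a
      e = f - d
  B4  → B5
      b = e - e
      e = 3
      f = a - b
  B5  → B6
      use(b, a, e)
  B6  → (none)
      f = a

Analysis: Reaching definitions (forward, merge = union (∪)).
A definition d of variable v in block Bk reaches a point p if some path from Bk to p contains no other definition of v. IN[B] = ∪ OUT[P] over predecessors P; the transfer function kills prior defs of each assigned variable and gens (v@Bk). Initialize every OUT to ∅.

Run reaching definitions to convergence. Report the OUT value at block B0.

Fixpoint table:
  B0:   IN={a@B2, c@B0, d@B2, e@B3, f@B3}   OUT={a@B2, c@B0, d@B2, e@B3, f@B3}
  B1:   IN={a@B2, c@B0, d@B2, e@B3, f@B3}   OUT={a@B2, c@B0, d@B2, e@B3, f@B1}
  B2:   IN={a@B2, c@B0, d@B2, e@B3, f@B1, f@B3}   OUT={a@B2, c@B0, d@B2, e@B3, f@B1, f@B3}
  B3:   IN={a@B2, c@B0, d@B2, e@B3, f@B1, f@B3}   OUT={a@B2, c@B0, d@B2, e@B3, f@B3}
  B4:   IN={a@B2, c@B0, d@B2, e@B3, f@B3}   OUT={a@B2, b@B4, c@B0, d@B2, e@B4, f@B4}
  B5:   IN={a@B2, b@B4, c@B0, d@B2, e@B4, f@B4}   OUT={a@B2, b@B4, c@B0, d@B2, e@B4, f@B4}
  B6:   IN={a@B2, b@B4, c@B0, d@B2, e@B4, f@B4}   OUT={a@B2, b@B4, c@B0, d@B2, e@B4, f@B6}

Merge at B0 (entry node, so the boundary value {} is joined with the incoming edge(s)): IN[B0] = {} ⊔ OUT[B3] = {a@B2, c@B0, d@B2, e@B3, f@B3}
Applying B0's transfer function to that IN value gives OUT[B0] (row B0 above).

Answer: {a@B2, c@B0, d@B2, e@B3, f@B3}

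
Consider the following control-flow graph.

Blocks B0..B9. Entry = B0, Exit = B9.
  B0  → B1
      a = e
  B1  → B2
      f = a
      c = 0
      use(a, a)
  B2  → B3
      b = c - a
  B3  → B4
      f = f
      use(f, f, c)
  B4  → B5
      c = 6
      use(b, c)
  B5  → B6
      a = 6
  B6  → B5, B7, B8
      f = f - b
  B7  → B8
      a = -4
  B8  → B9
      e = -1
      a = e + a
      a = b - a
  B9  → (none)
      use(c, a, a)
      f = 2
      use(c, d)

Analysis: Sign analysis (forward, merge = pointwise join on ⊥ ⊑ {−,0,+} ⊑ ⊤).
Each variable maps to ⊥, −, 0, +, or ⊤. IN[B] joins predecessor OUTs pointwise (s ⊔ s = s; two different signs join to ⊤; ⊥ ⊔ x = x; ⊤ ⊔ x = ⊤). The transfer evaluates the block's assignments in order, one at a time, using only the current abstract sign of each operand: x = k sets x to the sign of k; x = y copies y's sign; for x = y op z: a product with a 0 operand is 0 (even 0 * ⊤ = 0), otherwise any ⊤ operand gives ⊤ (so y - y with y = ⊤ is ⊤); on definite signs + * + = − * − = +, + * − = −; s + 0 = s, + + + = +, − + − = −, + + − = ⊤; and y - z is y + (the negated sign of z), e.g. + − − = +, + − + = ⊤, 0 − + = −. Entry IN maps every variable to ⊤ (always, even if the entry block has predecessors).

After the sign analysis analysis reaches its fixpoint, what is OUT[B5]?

Answer: {a: +, b: ⊤, c: +, d: ⊤, e: ⊤, f: ⊤}

Working:
Fixpoint table:
  B0:  IN=(all ⊤)  OUT=(all ⊤)
  B1:  IN=(all ⊤)  OUT={c:0; rest ⊤}
  B2:  IN={c:0; rest ⊤}  OUT={c:0; rest ⊤}
  B3:  IN={c:0; rest ⊤}  OUT={c:0; rest ⊤}
  B4:  IN={c:0; rest ⊤}  OUT={c:+; rest ⊤}
  B5:  IN={c:+; rest ⊤}  OUT={a:+, c:+; rest ⊤}
  B6:  IN={a:+, c:+; rest ⊤}  OUT={a:+, c:+; rest ⊤}
  B7:  IN={a:+, c:+; rest ⊤}  OUT={a:-, c:+; rest ⊤}
  B8:  IN={c:+; rest ⊤}  OUT={c:+, e:-; rest ⊤}
  B9:  IN={c:+, e:-; rest ⊤}  OUT={c:+, e:-, f:+; rest ⊤}

Merge at B5: IN[B5] = OUT[B4] ⊔ OUT[B6] = {a: ⊤, b: ⊤, c: +, d: ⊤, e: ⊤, f: ⊤}
Applying B5's transfer function to that IN value gives OUT[B5] (row B5 above).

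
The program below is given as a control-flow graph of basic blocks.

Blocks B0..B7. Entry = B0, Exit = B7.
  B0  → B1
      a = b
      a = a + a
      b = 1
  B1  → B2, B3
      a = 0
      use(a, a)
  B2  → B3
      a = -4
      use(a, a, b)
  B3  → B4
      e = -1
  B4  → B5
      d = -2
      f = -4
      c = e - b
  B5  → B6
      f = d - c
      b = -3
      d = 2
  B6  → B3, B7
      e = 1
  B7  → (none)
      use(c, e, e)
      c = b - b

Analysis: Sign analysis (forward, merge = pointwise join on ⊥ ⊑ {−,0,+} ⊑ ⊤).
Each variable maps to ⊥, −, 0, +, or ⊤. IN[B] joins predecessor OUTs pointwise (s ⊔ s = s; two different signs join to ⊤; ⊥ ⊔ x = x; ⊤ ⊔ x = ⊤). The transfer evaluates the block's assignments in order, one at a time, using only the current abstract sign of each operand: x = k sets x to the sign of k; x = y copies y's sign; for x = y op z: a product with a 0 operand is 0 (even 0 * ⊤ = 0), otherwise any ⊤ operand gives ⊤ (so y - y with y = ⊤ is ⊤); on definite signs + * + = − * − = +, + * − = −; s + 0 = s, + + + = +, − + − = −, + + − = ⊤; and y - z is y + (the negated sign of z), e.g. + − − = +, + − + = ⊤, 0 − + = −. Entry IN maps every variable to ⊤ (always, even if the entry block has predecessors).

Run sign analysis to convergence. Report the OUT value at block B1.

Fixpoint table:
  B0:   IN=(all ⊤)   OUT={b:+; rest ⊤}
  B1:   IN={b:+; rest ⊤}   OUT={a:0, b:+; rest ⊤}
  B2:   IN={a:0, b:+; rest ⊤}   OUT={a:-, b:+; rest ⊤}
  B3:   IN=(all ⊤)   OUT={e:-; rest ⊤}
  B4:   IN={e:-; rest ⊤}   OUT={d:-, e:-, f:-; rest ⊤}
  B5:   IN={d:-, e:-, f:-; rest ⊤}   OUT={b:-, d:+, e:-; rest ⊤}
  B6:   IN={b:-, d:+, e:-; rest ⊤}   OUT={b:-, d:+, e:+; rest ⊤}
  B7:   IN={b:-, d:+, e:+; rest ⊤}   OUT={b:-, d:+, e:+; rest ⊤}

Merge at B1: IN[B1] = OUT[B0] = {a: ⊤, b: +, c: ⊤, d: ⊤, e: ⊤, f: ⊤}
Applying B1's transfer function to that IN value gives OUT[B1] (row B1 above).

Answer: {a: 0, b: +, c: ⊤, d: ⊤, e: ⊤, f: ⊤}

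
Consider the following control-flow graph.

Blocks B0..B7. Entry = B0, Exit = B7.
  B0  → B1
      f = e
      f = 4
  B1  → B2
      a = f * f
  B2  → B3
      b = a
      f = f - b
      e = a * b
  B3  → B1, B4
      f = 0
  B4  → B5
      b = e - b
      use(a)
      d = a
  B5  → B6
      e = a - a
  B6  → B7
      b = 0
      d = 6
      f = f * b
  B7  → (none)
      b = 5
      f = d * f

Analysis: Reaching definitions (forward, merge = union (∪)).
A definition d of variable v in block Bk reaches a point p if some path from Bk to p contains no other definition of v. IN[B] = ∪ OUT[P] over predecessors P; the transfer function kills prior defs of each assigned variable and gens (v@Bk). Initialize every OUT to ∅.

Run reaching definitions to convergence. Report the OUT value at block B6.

Per-block solution:
  B0: | IN={} | OUT={f@B0}
  B1: | IN={a@B1, b@B2, e@B2, f@B0, f@B3} | OUT={a@B1, b@B2, e@B2, f@B0, f@B3}
  B2: | IN={a@B1, b@B2, e@B2, f@B0, f@B3} | OUT={a@B1, b@B2, e@B2, f@B2}
  B3: | IN={a@B1, b@B2, e@B2, f@B2} | OUT={a@B1, b@B2, e@B2, f@B3}
  B4: | IN={a@B1, b@B2, e@B2, f@B3} | OUT={a@B1, b@B4, d@B4, e@B2, f@B3}
  B5: | IN={a@B1, b@B4, d@B4, e@B2, f@B3} | OUT={a@B1, b@B4, d@B4, e@B5, f@B3}
  B6: | IN={a@B1, b@B4, d@B4, e@B5, f@B3} | OUT={a@B1, b@B6, d@B6, e@B5, f@B6}
  B7: | IN={a@B1, b@B6, d@B6, e@B5, f@B6} | OUT={a@B1, b@B7, d@B6, e@B5, f@B7}

Merge at B6: IN[B6] = OUT[B5] = {a@B1, b@B4, d@B4, e@B5, f@B3}
Applying B6's transfer function to that IN value gives OUT[B6] (row B6 above).

Answer: {a@B1, b@B6, d@B6, e@B5, f@B6}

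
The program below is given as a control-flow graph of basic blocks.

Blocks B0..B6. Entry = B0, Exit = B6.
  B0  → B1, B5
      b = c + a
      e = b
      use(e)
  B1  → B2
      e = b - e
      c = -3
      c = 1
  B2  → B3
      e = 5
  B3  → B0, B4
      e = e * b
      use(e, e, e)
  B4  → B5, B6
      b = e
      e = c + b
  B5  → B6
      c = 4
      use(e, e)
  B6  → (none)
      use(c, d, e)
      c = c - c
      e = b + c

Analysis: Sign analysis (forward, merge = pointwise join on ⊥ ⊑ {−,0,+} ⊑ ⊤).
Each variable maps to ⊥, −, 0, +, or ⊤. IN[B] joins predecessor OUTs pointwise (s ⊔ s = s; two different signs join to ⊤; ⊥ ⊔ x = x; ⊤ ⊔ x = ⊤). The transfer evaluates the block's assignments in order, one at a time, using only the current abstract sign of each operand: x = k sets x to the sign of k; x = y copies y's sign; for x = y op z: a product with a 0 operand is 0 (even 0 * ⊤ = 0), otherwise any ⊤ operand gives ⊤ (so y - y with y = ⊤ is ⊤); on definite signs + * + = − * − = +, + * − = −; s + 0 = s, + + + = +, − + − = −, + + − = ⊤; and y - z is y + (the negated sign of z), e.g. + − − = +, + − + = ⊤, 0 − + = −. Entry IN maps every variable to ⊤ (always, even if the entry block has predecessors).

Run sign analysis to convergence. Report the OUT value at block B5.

Fixpoint table:
  B0:   IN=(all ⊤)   OUT=(all ⊤)
  B1:   IN=(all ⊤)   OUT={c:+; rest ⊤}
  B2:   IN={c:+; rest ⊤}   OUT={c:+, e:+; rest ⊤}
  B3:   IN={c:+, e:+; rest ⊤}   OUT={c:+; rest ⊤}
  B4:   IN={c:+; rest ⊤}   OUT={c:+; rest ⊤}
  B5:   IN=(all ⊤)   OUT={c:+; rest ⊤}
  B6:   IN={c:+; rest ⊤}   OUT=(all ⊤)

Merge at B5: IN[B5] = OUT[B0] ⊔ OUT[B4] = {a: ⊤, b: ⊤, c: ⊤, d: ⊤, e: ⊤, f: ⊤}
Applying B5's transfer function to that IN value gives OUT[B5] (row B5 above).

Answer: {a: ⊤, b: ⊤, c: +, d: ⊤, e: ⊤, f: ⊤}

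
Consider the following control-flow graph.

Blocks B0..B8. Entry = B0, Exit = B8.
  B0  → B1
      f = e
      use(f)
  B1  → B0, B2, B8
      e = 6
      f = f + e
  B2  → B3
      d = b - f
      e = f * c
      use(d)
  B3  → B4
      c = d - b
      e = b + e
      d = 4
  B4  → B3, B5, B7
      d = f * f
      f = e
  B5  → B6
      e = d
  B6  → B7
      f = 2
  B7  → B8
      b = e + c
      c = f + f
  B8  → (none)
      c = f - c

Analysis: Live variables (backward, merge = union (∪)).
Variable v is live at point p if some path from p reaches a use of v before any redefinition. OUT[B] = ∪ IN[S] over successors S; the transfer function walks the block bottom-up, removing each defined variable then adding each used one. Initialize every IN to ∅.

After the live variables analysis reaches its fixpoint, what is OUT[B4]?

Answer: {b, c, d, e, f}

Derivation:
Fixpoint table:
  B0:  IN={b, c, e}  OUT={b, c, f}
  B1:  IN={b, c, f}  OUT={b, c, e, f}
  B2:  IN={b, c, f}  OUT={b, d, e, f}
  B3:  IN={b, d, e, f}  OUT={b, c, e, f}
  B4:  IN={b, c, e, f}  OUT={b, c, d, e, f}
  B5:  IN={c, d}  OUT={c, e}
  B6:  IN={c, e}  OUT={c, e, f}
  B7:  IN={c, e, f}  OUT={c, f}
  B8:  IN={c, f}  OUT={}

Merge at B4: OUT[B4] = IN[B3] ⊔ IN[B5] ⊔ IN[B7] = {b, c, d, e, f}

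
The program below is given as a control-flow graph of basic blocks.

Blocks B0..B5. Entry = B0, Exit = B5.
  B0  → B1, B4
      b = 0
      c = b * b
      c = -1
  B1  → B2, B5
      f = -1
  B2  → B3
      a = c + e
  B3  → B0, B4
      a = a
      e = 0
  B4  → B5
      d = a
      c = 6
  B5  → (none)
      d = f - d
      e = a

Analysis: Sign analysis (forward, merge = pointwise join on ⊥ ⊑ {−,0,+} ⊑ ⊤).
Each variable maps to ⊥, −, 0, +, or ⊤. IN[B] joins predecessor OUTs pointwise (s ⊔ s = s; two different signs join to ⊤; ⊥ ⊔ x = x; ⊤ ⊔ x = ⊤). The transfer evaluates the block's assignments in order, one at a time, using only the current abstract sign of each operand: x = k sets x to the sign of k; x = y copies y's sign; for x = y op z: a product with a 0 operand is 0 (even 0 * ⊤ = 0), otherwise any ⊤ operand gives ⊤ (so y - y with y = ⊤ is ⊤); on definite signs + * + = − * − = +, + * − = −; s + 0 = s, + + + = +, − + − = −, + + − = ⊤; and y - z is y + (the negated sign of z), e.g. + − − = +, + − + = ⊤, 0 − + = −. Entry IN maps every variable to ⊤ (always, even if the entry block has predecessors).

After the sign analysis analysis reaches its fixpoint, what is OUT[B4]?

Fixpoint table:
  B0:   IN=(all ⊤)   OUT={b:0, c:-; rest ⊤}
  B1:   IN={b:0, c:-; rest ⊤}   OUT={b:0, c:-, f:-; rest ⊤}
  B2:   IN={b:0, c:-, f:-; rest ⊤}   OUT={b:0, c:-, f:-; rest ⊤}
  B3:   IN={b:0, c:-, f:-; rest ⊤}   OUT={b:0, c:-, e:0, f:-; rest ⊤}
  B4:   IN={b:0, c:-; rest ⊤}   OUT={b:0, c:+; rest ⊤}
  B5:   IN={b:0; rest ⊤}   OUT={b:0; rest ⊤}

Merge at B4: IN[B4] = OUT[B0] ⊔ OUT[B3] = {a: ⊤, b: 0, c: -, d: ⊤, e: ⊤, f: ⊤}
Applying B4's transfer function to that IN value gives OUT[B4] (row B4 above).

Answer: {a: ⊤, b: 0, c: +, d: ⊤, e: ⊤, f: ⊤}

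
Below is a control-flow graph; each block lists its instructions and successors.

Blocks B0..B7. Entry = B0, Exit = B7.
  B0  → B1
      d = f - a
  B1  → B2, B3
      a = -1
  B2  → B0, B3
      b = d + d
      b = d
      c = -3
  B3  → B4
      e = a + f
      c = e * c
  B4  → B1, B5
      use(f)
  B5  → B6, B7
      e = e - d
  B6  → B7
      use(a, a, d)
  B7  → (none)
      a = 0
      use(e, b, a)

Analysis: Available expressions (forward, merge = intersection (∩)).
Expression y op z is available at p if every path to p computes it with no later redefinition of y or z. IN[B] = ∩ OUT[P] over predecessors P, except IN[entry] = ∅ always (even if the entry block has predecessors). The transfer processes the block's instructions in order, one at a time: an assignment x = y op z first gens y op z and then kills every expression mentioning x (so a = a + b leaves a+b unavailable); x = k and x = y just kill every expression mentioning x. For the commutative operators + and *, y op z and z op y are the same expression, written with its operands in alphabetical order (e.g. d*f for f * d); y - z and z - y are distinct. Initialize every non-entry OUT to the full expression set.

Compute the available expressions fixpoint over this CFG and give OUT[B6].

Answer: {a+f}

Working:
Converged values:
  B0:  IN={}  OUT={f-a}
  B1:  IN={}  OUT={}
  B2:  IN={}  OUT={d+d}
  B3:  IN={}  OUT={a+f}
  B4:  IN={a+f}  OUT={a+f}
  B5:  IN={a+f}  OUT={a+f}
  B6:  IN={a+f}  OUT={a+f}
  B7:  IN={a+f}  OUT={}

Merge at B6: IN[B6] = OUT[B5] = {a+f}
Applying B6's transfer function to that IN value gives OUT[B6] (row B6 above).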